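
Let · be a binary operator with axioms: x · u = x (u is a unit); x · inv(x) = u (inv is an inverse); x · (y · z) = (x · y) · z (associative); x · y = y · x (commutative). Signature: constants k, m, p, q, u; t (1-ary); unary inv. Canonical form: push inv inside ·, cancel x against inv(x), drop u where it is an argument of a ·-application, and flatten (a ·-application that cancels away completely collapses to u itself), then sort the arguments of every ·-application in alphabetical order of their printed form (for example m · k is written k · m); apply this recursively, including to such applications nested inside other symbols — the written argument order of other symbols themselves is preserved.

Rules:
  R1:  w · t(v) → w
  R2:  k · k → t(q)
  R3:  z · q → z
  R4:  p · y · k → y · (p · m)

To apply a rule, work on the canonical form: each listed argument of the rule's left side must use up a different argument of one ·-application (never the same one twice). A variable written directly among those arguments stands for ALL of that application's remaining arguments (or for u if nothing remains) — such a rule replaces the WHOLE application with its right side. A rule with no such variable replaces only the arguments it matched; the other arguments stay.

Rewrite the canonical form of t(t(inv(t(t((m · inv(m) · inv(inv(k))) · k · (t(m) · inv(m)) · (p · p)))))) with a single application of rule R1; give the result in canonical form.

Canonical form:  t(t(inv(t(t(inv(m) · k · k · p · p · t(m))))))
Match R1:  consume t(m);  v := m, w := inv(m) · k · k · p · p
The extension variable absorbs all remaining arguments, so the whole application is rewritten.
Giving:  t(t(inv(t(t(inv(m) · k · k · p · p)))))

Answer: t(t(inv(t(t(inv(m) · k · k · p · p)))))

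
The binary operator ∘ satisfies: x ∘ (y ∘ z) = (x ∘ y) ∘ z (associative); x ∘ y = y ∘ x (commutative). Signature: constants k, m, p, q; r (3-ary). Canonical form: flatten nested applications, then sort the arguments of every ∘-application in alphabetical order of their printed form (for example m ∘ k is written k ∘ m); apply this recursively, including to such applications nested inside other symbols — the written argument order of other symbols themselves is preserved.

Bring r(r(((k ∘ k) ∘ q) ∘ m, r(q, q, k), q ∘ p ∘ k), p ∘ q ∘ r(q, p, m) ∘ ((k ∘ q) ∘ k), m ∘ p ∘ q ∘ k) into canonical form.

Answer: r(r(k ∘ k ∘ m ∘ q, r(q, q, k), k ∘ p ∘ q), k ∘ k ∘ p ∘ q ∘ q ∘ r(q, p, m), k ∘ m ∘ p ∘ q)

Derivation:
Work inside:  p ∘ q ∘ r(q, p, m) ∘ ((k ∘ q) ∘ k)
Un-nest:  p ∘ q ∘ r(q, p, m) ∘ k ∘ q ∘ k
Order the arguments:  k ∘ k ∘ p ∘ q ∘ q ∘ r(q, p, m)
Reassemble:  r(r(k ∘ k ∘ m ∘ q, r(q, q, k), k ∘ p ∘ q), k ∘ k ∘ p ∘ q ∘ q ∘ r(q, p, m), k ∘ m ∘ p ∘ q)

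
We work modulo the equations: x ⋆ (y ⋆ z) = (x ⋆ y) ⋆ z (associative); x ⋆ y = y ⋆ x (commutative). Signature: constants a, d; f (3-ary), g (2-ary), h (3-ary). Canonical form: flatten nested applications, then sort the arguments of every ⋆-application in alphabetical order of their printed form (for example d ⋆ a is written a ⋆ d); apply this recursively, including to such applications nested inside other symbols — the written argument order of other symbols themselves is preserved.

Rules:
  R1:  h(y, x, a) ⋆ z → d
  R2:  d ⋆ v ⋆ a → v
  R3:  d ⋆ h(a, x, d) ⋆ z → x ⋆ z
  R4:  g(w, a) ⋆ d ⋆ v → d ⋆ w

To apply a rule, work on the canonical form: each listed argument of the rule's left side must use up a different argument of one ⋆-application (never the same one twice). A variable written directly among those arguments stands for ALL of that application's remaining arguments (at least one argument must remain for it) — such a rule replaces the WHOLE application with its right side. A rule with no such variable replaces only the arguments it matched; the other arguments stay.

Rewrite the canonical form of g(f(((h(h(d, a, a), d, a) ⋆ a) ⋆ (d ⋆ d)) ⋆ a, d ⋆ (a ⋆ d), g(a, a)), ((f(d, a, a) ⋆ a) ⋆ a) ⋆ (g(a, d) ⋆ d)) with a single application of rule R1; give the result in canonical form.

Canonical form:  g(f(a ⋆ a ⋆ d ⋆ d ⋆ h(h(d, a, a), d, a), a ⋆ d ⋆ d, g(a, a)), a ⋆ a ⋆ d ⋆ f(d, a, a) ⋆ g(a, d))
Match R1:  consume h(h(d, a, a), d, a);  x := d, y := h(d, a, a), z := a ⋆ a ⋆ d ⋆ d
The extension variable absorbs all remaining arguments, so the whole application is rewritten.
Giving:  g(f(d, a ⋆ d ⋆ d, g(a, a)), a ⋆ a ⋆ d ⋆ f(d, a, a) ⋆ g(a, d))

Answer: g(f(d, a ⋆ d ⋆ d, g(a, a)), a ⋆ a ⋆ d ⋆ f(d, a, a) ⋆ g(a, d))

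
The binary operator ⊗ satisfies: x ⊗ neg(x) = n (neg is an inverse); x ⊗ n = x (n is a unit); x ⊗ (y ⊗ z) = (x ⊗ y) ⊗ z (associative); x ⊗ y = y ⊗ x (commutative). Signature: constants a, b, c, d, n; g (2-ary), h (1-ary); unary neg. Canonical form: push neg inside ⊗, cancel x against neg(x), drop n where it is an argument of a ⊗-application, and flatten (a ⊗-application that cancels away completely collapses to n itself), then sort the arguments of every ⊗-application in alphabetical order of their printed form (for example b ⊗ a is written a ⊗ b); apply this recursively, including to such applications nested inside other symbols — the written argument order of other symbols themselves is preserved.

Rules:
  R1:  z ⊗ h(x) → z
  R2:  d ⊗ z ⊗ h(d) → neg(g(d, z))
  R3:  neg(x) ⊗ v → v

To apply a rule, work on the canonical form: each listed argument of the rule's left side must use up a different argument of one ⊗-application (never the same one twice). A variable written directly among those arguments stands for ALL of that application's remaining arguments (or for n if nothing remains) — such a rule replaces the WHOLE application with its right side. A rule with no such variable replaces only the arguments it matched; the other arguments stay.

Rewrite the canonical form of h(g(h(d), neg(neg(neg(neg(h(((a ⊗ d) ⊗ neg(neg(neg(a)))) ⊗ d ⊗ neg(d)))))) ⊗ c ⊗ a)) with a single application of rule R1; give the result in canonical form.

Answer: h(g(h(d), a ⊗ c))

Derivation:
Canonical form:  h(g(h(d), a ⊗ c ⊗ h(d)))
Apply R1:  consuming h(d);  x := d, z := a ⊗ c
The extension variable absorbs all remaining arguments, so the whole application is rewritten.
Giving:  h(g(h(d), a ⊗ c))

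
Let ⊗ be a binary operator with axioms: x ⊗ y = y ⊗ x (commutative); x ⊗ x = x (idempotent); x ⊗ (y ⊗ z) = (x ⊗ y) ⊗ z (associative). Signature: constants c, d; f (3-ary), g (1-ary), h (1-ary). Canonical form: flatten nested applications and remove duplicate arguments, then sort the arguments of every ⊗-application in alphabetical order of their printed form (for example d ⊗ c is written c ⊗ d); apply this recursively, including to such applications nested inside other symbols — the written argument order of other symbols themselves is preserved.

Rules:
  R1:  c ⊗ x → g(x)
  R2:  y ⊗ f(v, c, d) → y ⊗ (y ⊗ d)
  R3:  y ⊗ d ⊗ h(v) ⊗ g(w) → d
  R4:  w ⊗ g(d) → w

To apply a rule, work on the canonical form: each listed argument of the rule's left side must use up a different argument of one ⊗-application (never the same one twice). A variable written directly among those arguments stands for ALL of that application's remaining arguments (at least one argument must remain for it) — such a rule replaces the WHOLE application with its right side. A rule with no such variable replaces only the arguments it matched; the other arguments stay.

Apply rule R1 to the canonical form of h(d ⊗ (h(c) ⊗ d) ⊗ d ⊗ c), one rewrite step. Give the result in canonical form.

Answer: h(g(d ⊗ h(c)))

Derivation:
Canonical form:  h(c ⊗ d ⊗ h(c))
R1 matches:  uses c;  x := d ⊗ h(c)
The extension variable absorbs all remaining arguments, so the whole application is rewritten.
Result:  h(g(d ⊗ h(c)))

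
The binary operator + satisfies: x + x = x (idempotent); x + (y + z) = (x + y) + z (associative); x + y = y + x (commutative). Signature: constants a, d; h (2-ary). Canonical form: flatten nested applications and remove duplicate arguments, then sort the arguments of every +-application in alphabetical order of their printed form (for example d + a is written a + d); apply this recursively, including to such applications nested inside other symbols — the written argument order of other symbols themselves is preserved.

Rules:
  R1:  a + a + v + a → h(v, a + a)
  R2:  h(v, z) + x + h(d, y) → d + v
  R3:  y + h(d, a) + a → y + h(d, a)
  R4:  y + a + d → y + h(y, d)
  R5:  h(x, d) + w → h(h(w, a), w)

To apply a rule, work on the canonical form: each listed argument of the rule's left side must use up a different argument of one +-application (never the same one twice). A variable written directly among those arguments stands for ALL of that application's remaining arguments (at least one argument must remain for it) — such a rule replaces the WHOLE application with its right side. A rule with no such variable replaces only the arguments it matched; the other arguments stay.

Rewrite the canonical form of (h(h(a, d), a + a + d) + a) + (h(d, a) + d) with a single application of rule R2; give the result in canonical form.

Canonical form:  a + d + h(d, a) + h(h(a, d), a + d)
Apply R2:  consuming h(d, a), h(h(a, d), a + d);  v := h(a, d), x := a + d, y := a, z := a + d
The extension variable absorbs all remaining arguments, so the whole application is rewritten.
Result:  d + h(a, d)

Answer: d + h(a, d)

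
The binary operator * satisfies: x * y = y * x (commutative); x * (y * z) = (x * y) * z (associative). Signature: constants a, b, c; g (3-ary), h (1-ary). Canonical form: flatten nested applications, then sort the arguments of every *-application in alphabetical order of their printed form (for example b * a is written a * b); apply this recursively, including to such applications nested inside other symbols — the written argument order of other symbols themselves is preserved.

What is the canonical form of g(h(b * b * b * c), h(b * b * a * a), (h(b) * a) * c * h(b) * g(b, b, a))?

Answer: g(h(b * b * b * c), h(a * a * b * b), a * c * g(b, b, a) * h(b) * h(b))

Derivation:
Descend into:  (h(b) * a) * c * h(b) * g(b, b, a)
Merge nested applications:  h(b) * a * c * h(b) * g(b, b, a)
Sort arguments:  a * c * g(b, b, a) * h(b) * h(b)
Put back:  g(h(b * b * b * c), h(a * a * b * b), a * c * g(b, b, a) * h(b) * h(b))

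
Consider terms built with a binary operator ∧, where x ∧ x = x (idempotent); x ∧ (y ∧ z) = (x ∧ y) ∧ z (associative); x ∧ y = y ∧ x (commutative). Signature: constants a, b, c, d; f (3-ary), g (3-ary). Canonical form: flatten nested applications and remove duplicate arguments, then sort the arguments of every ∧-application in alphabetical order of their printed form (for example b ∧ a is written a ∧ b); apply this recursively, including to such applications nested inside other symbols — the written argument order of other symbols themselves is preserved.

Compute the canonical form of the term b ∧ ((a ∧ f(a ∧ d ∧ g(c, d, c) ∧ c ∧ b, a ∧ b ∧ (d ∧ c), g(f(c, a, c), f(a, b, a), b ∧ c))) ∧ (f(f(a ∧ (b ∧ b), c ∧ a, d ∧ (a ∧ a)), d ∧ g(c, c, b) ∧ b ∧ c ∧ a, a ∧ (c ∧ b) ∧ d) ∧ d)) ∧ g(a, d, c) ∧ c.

Un-nest:  b ∧ a ∧ f(a ∧ d ∧ g(c, d, c) ∧ c ∧ b, a ∧ b ∧ (d ∧ c), g(f(c, a, c), f(a, b, a), b ∧ c)) ∧ f(f(a ∧ (b ∧ b), c ∧ a, d ∧ (a ∧ a)), d ∧ g(c, c, b) ∧ b ∧ c ∧ a, a ∧ (c ∧ b) ∧ d) ∧ d ∧ g(a, d, c) ∧ c
Canonicalize subterm:  f(a ∧ d ∧ g(c, d, c) ∧ c ∧ b, a ∧ b ∧ (d ∧ c), g(f(c, a, c), f(a, b, a), b ∧ c))  →  f(a ∧ b ∧ c ∧ d ∧ g(c, d, c), a ∧ b ∧ c ∧ d, g(f(c, a, c), f(a, b, a), b ∧ c))
Canonicalize subterm:  f(f(a ∧ (b ∧ b), c ∧ a, d ∧ (a ∧ a)), d ∧ g(c, c, b) ∧ b ∧ c ∧ a, a ∧ (c ∧ b) ∧ d)  →  f(f(a ∧ b, a ∧ c, a ∧ d), a ∧ b ∧ c ∧ d ∧ g(c, c, b), a ∧ b ∧ c ∧ d)
Sort:  a ∧ b ∧ c ∧ d ∧ f(a ∧ b ∧ c ∧ d ∧ g(c, d, c), a ∧ b ∧ c ∧ d, g(f(c, a, c), f(a, b, a), b ∧ c)) ∧ f(f(a ∧ b, a ∧ c, a ∧ d), a ∧ b ∧ c ∧ d ∧ g(c, c, b), a ∧ b ∧ c ∧ d) ∧ g(a, d, c)

Answer: a ∧ b ∧ c ∧ d ∧ f(a ∧ b ∧ c ∧ d ∧ g(c, d, c), a ∧ b ∧ c ∧ d, g(f(c, a, c), f(a, b, a), b ∧ c)) ∧ f(f(a ∧ b, a ∧ c, a ∧ d), a ∧ b ∧ c ∧ d ∧ g(c, c, b), a ∧ b ∧ c ∧ d) ∧ g(a, d, c)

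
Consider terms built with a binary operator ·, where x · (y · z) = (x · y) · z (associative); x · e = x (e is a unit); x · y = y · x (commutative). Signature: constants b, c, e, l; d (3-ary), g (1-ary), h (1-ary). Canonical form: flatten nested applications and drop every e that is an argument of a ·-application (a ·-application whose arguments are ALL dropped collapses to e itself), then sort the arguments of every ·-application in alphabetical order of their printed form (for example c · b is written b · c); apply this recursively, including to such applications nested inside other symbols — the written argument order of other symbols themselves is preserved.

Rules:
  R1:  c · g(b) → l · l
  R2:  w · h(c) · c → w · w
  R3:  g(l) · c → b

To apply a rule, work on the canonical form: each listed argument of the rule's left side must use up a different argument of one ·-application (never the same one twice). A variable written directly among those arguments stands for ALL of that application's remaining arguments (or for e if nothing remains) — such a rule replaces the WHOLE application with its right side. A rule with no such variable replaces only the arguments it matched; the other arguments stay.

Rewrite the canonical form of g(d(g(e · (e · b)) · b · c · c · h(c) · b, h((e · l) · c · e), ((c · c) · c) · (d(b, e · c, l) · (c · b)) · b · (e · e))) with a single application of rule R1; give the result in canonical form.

Answer: g(d(b · b · c · h(c) · l · l, h(c · l), b · b · c · c · c · c · d(b, c, l)))

Derivation:
Canonical form:  g(d(b · b · c · c · g(b) · h(c), h(c · l), b · b · c · c · c · c · d(b, c, l)))
Apply R1:  consuming c, g(b)
Giving:  g(d(b · b · c · h(c) · l · l, h(c · l), b · b · c · c · c · c · d(b, c, l)))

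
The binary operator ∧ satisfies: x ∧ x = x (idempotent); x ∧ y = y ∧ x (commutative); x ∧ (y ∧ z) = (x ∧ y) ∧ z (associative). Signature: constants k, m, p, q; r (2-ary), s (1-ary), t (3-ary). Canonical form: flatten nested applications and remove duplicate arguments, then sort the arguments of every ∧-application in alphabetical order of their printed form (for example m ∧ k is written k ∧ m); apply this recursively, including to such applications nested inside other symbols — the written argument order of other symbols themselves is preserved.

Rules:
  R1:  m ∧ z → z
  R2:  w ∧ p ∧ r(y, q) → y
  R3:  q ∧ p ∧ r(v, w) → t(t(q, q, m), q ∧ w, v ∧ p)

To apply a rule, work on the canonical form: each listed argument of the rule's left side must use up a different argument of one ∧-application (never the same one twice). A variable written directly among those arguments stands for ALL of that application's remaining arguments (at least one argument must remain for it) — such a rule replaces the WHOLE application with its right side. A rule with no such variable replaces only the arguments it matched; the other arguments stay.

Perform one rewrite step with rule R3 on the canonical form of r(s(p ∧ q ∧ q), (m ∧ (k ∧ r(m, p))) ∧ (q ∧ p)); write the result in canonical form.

Canonical form:  r(s(p ∧ q), k ∧ m ∧ p ∧ q ∧ r(m, p))
R3 matches:  uses p, q, r(m, p);  v := m, w := p
New term:  r(s(p ∧ q), k ∧ m ∧ t(t(q, q, m), p ∧ q, m ∧ p))

Answer: r(s(p ∧ q), k ∧ m ∧ t(t(q, q, m), p ∧ q, m ∧ p))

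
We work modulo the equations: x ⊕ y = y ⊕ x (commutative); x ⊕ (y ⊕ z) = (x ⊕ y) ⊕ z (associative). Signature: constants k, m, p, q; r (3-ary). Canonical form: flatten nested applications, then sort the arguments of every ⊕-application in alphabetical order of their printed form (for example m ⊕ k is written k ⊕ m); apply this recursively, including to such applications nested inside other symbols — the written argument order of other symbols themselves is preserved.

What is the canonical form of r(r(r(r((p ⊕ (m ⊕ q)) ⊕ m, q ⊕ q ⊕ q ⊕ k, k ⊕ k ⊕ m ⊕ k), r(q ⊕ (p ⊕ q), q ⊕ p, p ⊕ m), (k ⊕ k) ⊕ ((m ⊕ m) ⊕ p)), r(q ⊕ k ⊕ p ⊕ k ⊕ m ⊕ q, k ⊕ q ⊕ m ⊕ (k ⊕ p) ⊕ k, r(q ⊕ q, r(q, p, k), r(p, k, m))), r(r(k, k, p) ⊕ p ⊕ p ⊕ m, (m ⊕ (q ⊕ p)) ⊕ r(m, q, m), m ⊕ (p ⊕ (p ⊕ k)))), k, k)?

Answer: r(r(r(r(m ⊕ m ⊕ p ⊕ q, k ⊕ q ⊕ q ⊕ q, k ⊕ k ⊕ k ⊕ m), r(p ⊕ q ⊕ q, p ⊕ q, m ⊕ p), k ⊕ k ⊕ m ⊕ m ⊕ p), r(k ⊕ k ⊕ m ⊕ p ⊕ q ⊕ q, k ⊕ k ⊕ k ⊕ m ⊕ p ⊕ q, r(q ⊕ q, r(q, p, k), r(p, k, m))), r(m ⊕ p ⊕ p ⊕ r(k, k, p), m ⊕ p ⊕ q ⊕ r(m, q, m), k ⊕ m ⊕ p ⊕ p)), k, k)

Derivation:
Focus inside:  (m ⊕ (q ⊕ p)) ⊕ r(m, q, m)
Un-nest:  m ⊕ q ⊕ p ⊕ r(m, q, m)
Sort:  m ⊕ p ⊕ q ⊕ r(m, q, m)
Put back:  r(r(r(r(m ⊕ m ⊕ p ⊕ q, k ⊕ q ⊕ q ⊕ q, k ⊕ k ⊕ k ⊕ m), r(p ⊕ q ⊕ q, p ⊕ q, m ⊕ p), k ⊕ k ⊕ m ⊕ m ⊕ p), r(k ⊕ k ⊕ m ⊕ p ⊕ q ⊕ q, k ⊕ k ⊕ k ⊕ m ⊕ p ⊕ q, r(q ⊕ q, r(q, p, k), r(p, k, m))), r(m ⊕ p ⊕ p ⊕ r(k, k, p), m ⊕ p ⊕ q ⊕ r(m, q, m), k ⊕ m ⊕ p ⊕ p)), k, k)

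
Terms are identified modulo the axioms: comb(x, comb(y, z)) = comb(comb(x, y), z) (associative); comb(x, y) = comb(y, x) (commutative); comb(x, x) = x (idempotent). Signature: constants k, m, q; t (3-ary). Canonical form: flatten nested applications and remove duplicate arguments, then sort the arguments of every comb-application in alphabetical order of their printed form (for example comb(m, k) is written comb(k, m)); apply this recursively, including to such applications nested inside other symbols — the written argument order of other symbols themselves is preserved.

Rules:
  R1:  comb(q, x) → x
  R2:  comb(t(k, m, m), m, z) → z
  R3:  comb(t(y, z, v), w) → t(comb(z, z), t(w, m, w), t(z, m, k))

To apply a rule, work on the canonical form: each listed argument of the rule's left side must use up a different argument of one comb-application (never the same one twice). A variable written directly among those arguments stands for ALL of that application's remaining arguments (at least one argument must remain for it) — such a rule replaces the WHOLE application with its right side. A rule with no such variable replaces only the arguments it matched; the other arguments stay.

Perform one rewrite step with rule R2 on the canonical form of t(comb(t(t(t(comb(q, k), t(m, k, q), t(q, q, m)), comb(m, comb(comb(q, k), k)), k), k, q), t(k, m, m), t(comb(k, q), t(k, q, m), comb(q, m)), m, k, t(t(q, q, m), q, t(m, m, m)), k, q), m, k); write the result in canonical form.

Canonical form:  t(comb(k, m, q, t(comb(k, q), t(k, q, m), comb(m, q)), t(k, m, m), t(t(q, q, m), q, t(m, m, m)), t(t(t(comb(k, q), t(m, k, q), t(q, q, m)), comb(k, m, q), k), k, q)), m, k)
Apply R2:  consuming m, t(k, m, m);  z := comb(k, q, t(comb(k, q), t(k, q, m), comb(m, q)), t(t(q, q, m), q, t(m, m, m)), t(t(t(comb(k, q), t(m, k, q), t(q, q, m)), comb(k, m, q), k), k, q))
The variable takes the whole remainder — replace the entire application.
New term:  t(comb(k, q, t(comb(k, q), t(k, q, m), comb(m, q)), t(t(q, q, m), q, t(m, m, m)), t(t(t(comb(k, q), t(m, k, q), t(q, q, m)), comb(k, m, q), k), k, q)), m, k)

Answer: t(comb(k, q, t(comb(k, q), t(k, q, m), comb(m, q)), t(t(q, q, m), q, t(m, m, m)), t(t(t(comb(k, q), t(m, k, q), t(q, q, m)), comb(k, m, q), k), k, q)), m, k)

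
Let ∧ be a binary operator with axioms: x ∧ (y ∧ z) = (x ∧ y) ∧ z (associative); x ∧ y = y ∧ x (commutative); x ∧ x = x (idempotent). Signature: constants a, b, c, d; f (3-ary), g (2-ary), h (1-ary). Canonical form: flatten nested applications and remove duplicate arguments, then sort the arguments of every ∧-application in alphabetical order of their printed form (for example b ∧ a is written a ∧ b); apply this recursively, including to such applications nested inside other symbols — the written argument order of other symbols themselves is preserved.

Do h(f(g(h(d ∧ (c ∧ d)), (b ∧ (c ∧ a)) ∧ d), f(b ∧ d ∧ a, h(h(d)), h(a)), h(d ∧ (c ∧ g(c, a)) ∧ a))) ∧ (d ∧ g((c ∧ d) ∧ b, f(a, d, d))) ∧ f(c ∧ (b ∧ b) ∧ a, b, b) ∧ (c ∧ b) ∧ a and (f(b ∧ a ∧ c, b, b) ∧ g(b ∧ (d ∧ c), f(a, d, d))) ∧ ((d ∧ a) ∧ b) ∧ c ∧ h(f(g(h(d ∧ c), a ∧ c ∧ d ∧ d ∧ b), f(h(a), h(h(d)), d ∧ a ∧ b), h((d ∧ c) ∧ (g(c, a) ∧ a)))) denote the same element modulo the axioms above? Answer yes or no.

Left:  h(f(g(h(d ∧ (c ∧ d)), (b ∧ (c ∧ a)) ∧ d), f(b ∧ d ∧ a, h(h(d)), h(a)), h(d ∧ (c ∧ g(c, a)) ∧ a))) ∧ (d ∧ g((c ∧ d) ∧ b, f(a, d, d))) ∧ f(c ∧ (b ∧ b) ∧ a, b, b) ∧ (c ∧ b) ∧ a
  Un-nest:  h(f(g(h(d ∧ (c ∧ d)), (b ∧ (c ∧ a)) ∧ d), f(b ∧ d ∧ a, h(h(d)), h(a)), h(d ∧ (c ∧ g(c, a)) ∧ a))) ∧ d ∧ g((c ∧ d) ∧ b, f(a, d, d)) ∧ f(c ∧ (b ∧ b) ∧ a, b, b) ∧ c ∧ b ∧ a
  Canonicalize subterm:  h(f(g(h(d ∧ (c ∧ d)), (b ∧ (c ∧ a)) ∧ d), f(b ∧ d ∧ a, h(h(d)), h(a)), h(d ∧ (c ∧ g(c, a)) ∧ a)))  →  h(f(g(h(c ∧ d), a ∧ b ∧ c ∧ d), f(a ∧ b ∧ d, h(h(d)), h(a)), h(a ∧ c ∧ d ∧ g(c, a))))
  Inside:  g((c ∧ d) ∧ b, f(a, d, d))  →  g(b ∧ c ∧ d, f(a, d, d))
  Canonicalize subterm:  f(c ∧ (b ∧ b) ∧ a, b, b)  →  f(a ∧ b ∧ c, b, b)
  Sort arguments:  a ∧ b ∧ c ∧ d ∧ f(a ∧ b ∧ c, b, b) ∧ g(b ∧ c ∧ d, f(a, d, d)) ∧ h(f(g(h(c ∧ d), a ∧ b ∧ c ∧ d), f(a ∧ b ∧ d, h(h(d)), h(a)), h(a ∧ c ∧ d ∧ g(c, a))))
Right:  (f(b ∧ a ∧ c, b, b) ∧ g(b ∧ (d ∧ c), f(a, d, d))) ∧ ((d ∧ a) ∧ b) ∧ c ∧ h(f(g(h(d ∧ c), a ∧ c ∧ d ∧ d ∧ b), f(h(a), h(h(d)), d ∧ a ∧ b), h((d ∧ c) ∧ (g(c, a) ∧ a))))
  Flatten:  f(b ∧ a ∧ c, b, b) ∧ g(b ∧ (d ∧ c), f(a, d, d)) ∧ d ∧ a ∧ b ∧ c ∧ h(f(g(h(d ∧ c), a ∧ c ∧ d ∧ d ∧ b), f(h(a), h(h(d)), d ∧ a ∧ b), h((d ∧ c) ∧ (g(c, a) ∧ a))))
  Simplify inside:  f(b ∧ a ∧ c, b, b)  →  f(a ∧ b ∧ c, b, b)
  Simplify inside:  g(b ∧ (d ∧ c), f(a, d, d))  →  g(b ∧ c ∧ d, f(a, d, d))
  Inside:  h(f(g(h(d ∧ c), a ∧ c ∧ d ∧ d ∧ b), f(h(a), h(h(d)), d ∧ a ∧ b), h((d ∧ c) ∧ (g(c, a) ∧ a))))  →  h(f(g(h(c ∧ d), a ∧ b ∧ c ∧ d), f(h(a), h(h(d)), a ∧ b ∧ d), h(a ∧ c ∧ d ∧ g(c, a))))
  Sort arguments:  a ∧ b ∧ c ∧ d ∧ f(a ∧ b ∧ c, b, b) ∧ g(b ∧ c ∧ d, f(a, d, d)) ∧ h(f(g(h(c ∧ d), a ∧ b ∧ c ∧ d), f(h(a), h(h(d)), a ∧ b ∧ d), h(a ∧ c ∧ d ∧ g(c, a))))

Answer: no — a ∧ b ∧ c ∧ d ∧ f(a ∧ b ∧ c, b, b) ∧ g(b ∧ c ∧ d, f(a, d, d)) ∧ h(f(g(h(c ∧ d), a ∧ b ∧ c ∧ d), f(a ∧ b ∧ d, h(h(d)), h(a)), h(a ∧ c ∧ d ∧ g(c, a)))) vs a ∧ b ∧ c ∧ d ∧ f(a ∧ b ∧ c, b, b) ∧ g(b ∧ c ∧ d, f(a, d, d)) ∧ h(f(g(h(c ∧ d), a ∧ b ∧ c ∧ d), f(h(a), h(h(d)), a ∧ b ∧ d), h(a ∧ c ∧ d ∧ g(c, a))))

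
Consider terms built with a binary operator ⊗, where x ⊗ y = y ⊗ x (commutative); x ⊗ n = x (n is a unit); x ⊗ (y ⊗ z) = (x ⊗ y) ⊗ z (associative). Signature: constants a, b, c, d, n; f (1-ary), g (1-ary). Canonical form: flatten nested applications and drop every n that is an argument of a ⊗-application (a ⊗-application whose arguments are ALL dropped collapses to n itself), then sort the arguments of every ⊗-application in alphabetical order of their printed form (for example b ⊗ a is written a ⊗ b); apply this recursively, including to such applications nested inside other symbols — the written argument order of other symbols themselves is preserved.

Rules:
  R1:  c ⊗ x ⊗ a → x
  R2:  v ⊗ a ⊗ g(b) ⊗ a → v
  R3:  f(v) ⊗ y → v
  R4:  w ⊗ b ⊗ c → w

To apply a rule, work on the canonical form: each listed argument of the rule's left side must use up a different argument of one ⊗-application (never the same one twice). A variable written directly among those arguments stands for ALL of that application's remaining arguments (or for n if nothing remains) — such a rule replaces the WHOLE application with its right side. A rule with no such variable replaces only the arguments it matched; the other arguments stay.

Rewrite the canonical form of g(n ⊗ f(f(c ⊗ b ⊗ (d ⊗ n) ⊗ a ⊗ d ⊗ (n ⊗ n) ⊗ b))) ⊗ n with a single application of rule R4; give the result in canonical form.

Canonical form:  g(f(f(a ⊗ b ⊗ b ⊗ c ⊗ d ⊗ d)))
Match R4:  consume b, c;  w := a ⊗ b ⊗ d ⊗ d
The extension variable absorbs all remaining arguments, so the whole application is rewritten.
New term:  g(f(f(a ⊗ b ⊗ d ⊗ d)))

Answer: g(f(f(a ⊗ b ⊗ d ⊗ d)))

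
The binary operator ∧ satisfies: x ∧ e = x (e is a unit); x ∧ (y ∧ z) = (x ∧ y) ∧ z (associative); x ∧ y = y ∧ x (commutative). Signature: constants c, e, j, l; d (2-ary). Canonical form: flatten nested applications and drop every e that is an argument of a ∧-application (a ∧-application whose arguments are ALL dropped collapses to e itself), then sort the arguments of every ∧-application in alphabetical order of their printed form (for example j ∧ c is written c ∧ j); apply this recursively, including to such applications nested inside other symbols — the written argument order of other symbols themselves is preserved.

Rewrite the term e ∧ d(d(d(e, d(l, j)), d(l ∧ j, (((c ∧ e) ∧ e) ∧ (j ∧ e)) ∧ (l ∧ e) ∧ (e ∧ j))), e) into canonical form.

Answer: d(d(d(e, d(l, j)), d(j ∧ l, c ∧ j ∧ j ∧ l)), e)

Derivation:
Simplify inside:  d(d(d(e, d(l, j)), d(l ∧ j, (((c ∧ e) ∧ e) ∧ (j ∧ e)) ∧ (l ∧ e) ∧ (e ∧ j))), e)  →  d(d(d(e, d(l, j)), d(j ∧ l, c ∧ j ∧ j ∧ l)), e)
Unit:  drop e
Order the arguments:  d(d(d(e, d(l, j)), d(j ∧ l, c ∧ j ∧ j ∧ l)), e)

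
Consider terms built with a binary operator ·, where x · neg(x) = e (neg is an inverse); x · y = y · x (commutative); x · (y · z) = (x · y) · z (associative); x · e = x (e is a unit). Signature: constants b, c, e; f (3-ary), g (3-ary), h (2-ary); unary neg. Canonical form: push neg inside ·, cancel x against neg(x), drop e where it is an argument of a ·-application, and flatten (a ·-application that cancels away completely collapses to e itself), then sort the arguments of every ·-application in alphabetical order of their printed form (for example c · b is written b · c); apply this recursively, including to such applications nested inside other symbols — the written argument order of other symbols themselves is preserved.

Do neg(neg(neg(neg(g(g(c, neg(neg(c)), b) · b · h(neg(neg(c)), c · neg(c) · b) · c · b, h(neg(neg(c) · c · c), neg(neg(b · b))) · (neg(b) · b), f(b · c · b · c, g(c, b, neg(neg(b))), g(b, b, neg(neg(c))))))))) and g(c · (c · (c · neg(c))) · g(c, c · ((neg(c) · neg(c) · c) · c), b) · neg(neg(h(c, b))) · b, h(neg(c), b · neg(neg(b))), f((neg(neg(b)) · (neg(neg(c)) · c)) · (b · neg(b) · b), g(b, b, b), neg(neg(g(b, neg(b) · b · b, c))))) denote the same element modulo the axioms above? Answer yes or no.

Answer: no — g(b · b · c · g(c, c, b) · h(c, b), h(neg(c), b · b), f(b · b · c · c, g(c, b, b), g(b, b, c))) vs g(b · c · c · g(c, c, b) · h(c, b), h(neg(c), b · b), f(b · b · c · c, g(b, b, b), g(b, b, c)))

Derivation:
Left:  neg(neg(neg(neg(g(g(c, neg(neg(c)), b) · b · h(neg(neg(c)), c · neg(c) · b) · c · b, h(neg(neg(c) · c · c), neg(neg(b · b))) · (neg(b) · b), f(b · c · b · c, g(c, b, neg(neg(b))), g(b, b, neg(neg(c)))))))))
  Push neg inside:  distribute neg over · and collapse double neg
  Collect:  g(b · b · c · g(c, c, b) · h(c, b), h(neg(c), b · b), f(b · b · c · c, g(c, b, b), g(b, b, c)))
Right:  g(c · (c · (c · neg(c))) · g(c, c · ((neg(c) · neg(c) · c) · c), b) · neg(neg(h(c, b))) · b, h(neg(c), b · neg(neg(b))), f((neg(neg(b)) · (neg(neg(c)) · c)) · (b · neg(b) · b), g(b, b, b), neg(neg(g(b, neg(b) · b · b, c)))))
  Work inside:  c · (c · (c · neg(c))) · g(c, c · ((neg(c) · neg(c) · c) · c), b) · neg(neg(h(c, b))) · b
  Push neg inside:  distribute neg over · and collapse double neg
  Collect terms:  c · c · g(c, c, b) · h(c, b) · b
  Order the arguments:  b · c · c · g(c, c, b) · h(c, b)
  Put back:  g(b · c · c · g(c, c, b) · h(c, b), h(neg(c), b · b), f(b · b · c · c, g(b, b, b), g(b, b, c)))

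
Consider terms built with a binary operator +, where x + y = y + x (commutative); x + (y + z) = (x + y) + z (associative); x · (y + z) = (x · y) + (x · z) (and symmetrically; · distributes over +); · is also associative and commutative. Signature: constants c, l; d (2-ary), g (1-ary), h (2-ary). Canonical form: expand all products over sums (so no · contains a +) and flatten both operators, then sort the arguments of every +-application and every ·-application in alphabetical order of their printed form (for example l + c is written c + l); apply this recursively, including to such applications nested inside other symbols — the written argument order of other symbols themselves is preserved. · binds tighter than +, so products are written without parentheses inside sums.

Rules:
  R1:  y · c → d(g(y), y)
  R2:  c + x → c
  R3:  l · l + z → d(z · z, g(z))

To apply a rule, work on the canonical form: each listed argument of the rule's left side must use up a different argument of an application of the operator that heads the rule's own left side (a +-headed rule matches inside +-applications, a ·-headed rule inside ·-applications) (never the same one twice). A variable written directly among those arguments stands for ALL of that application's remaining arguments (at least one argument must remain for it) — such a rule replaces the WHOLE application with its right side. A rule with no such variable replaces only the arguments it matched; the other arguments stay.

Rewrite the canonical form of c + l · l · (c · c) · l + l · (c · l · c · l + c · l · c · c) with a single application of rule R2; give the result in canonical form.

Answer: c

Derivation:
Canonical form:  c + c · c · c · l · l + c · c · l · l · l + c · c · l · l · l
Match R2:  consume c;  x := c · c · c · l · l + c · c · l · l · l + c · c · l · l · l
The variable takes the whole remainder — replace the entire application.
Result:  c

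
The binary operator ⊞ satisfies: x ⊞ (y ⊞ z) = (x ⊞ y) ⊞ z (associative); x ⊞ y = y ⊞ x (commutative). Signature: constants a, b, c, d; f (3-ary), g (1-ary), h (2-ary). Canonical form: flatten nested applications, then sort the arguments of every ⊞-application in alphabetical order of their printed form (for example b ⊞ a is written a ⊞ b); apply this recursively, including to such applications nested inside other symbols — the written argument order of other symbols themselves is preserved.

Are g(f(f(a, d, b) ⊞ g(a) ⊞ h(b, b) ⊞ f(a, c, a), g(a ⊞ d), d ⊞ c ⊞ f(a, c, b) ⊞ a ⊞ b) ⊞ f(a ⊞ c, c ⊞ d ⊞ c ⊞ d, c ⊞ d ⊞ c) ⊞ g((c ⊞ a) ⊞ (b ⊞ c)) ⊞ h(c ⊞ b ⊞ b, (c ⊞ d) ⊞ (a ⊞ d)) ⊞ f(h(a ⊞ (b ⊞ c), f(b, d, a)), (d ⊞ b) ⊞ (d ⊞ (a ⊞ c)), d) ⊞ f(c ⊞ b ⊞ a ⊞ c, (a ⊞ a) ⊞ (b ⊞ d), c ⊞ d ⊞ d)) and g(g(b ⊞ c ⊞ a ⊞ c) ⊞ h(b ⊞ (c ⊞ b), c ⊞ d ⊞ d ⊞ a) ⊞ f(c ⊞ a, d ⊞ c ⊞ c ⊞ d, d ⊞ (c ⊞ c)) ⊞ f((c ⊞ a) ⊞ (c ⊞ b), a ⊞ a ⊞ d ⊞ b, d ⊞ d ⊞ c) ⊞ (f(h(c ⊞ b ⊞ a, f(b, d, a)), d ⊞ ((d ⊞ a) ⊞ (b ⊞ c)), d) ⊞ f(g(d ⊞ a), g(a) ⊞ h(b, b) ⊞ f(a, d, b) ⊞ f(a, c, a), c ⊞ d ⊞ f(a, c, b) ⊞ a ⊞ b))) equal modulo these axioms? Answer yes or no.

Left:  g(f(f(a, d, b) ⊞ g(a) ⊞ h(b, b) ⊞ f(a, c, a), g(a ⊞ d), d ⊞ c ⊞ f(a, c, b) ⊞ a ⊞ b) ⊞ f(a ⊞ c, c ⊞ d ⊞ c ⊞ d, c ⊞ d ⊞ c) ⊞ g((c ⊞ a) ⊞ (b ⊞ c)) ⊞ h(c ⊞ b ⊞ b, (c ⊞ d) ⊞ (a ⊞ d)) ⊞ f(h(a ⊞ (b ⊞ c), f(b, d, a)), (d ⊞ b) ⊞ (d ⊞ (a ⊞ c)), d) ⊞ f(c ⊞ b ⊞ a ⊞ c, (a ⊞ a) ⊞ (b ⊞ d), c ⊞ d ⊞ d))
  Focus inside:  f(f(a, d, b) ⊞ g(a) ⊞ h(b, b) ⊞ f(a, c, a), g(a ⊞ d), d ⊞ c ⊞ f(a, c, b) ⊞ a ⊞ b) ⊞ f(a ⊞ c, c ⊞ d ⊞ c ⊞ d, c ⊞ d ⊞ c) ⊞ g((c ⊞ a) ⊞ (b ⊞ c)) ⊞ h(c ⊞ b ⊞ b, (c ⊞ d) ⊞ (a ⊞ d)) ⊞ f(h(a ⊞ (b ⊞ c), f(b, d, a)), (d ⊞ b) ⊞ (d ⊞ (a ⊞ c)), d) ⊞ f(c ⊞ b ⊞ a ⊞ c, (a ⊞ a) ⊞ (b ⊞ d), c ⊞ d ⊞ d)
  Inside:  f(f(a, d, b) ⊞ g(a) ⊞ h(b, b) ⊞ f(a, c, a), g(a ⊞ d), d ⊞ c ⊞ f(a, c, b) ⊞ a ⊞ b)  →  f(f(a, c, a) ⊞ f(a, d, b) ⊞ g(a) ⊞ h(b, b), g(a ⊞ d), a ⊞ b ⊞ c ⊞ d ⊞ f(a, c, b))
  Simplify inside:  f(a ⊞ c, c ⊞ d ⊞ c ⊞ d, c ⊞ d ⊞ c)  →  f(a ⊞ c, c ⊞ c ⊞ d ⊞ d, c ⊞ c ⊞ d)
  Simplify inside:  g((c ⊞ a) ⊞ (b ⊞ c))  →  g(a ⊞ b ⊞ c ⊞ c)
  Sort arguments:  f(a ⊞ b ⊞ c ⊞ c, a ⊞ a ⊞ b ⊞ d, c ⊞ d ⊞ d) ⊞ f(a ⊞ c, c ⊞ c ⊞ d ⊞ d, c ⊞ c ⊞ d) ⊞ f(f(a, c, a) ⊞ f(a, d, b) ⊞ g(a) ⊞ h(b, b), g(a ⊞ d), a ⊞ b ⊞ c ⊞ d ⊞ f(a, c, b)) ⊞ f(h(a ⊞ b ⊞ c, f(b, d, a)), a ⊞ b ⊞ c ⊞ d ⊞ d, d) ⊞ g(a ⊞ b ⊞ c ⊞ c) ⊞ h(b ⊞ b ⊞ c, a ⊞ c ⊞ d ⊞ d)
  Put back:  g(f(a ⊞ b ⊞ c ⊞ c, a ⊞ a ⊞ b ⊞ d, c ⊞ d ⊞ d) ⊞ f(a ⊞ c, c ⊞ c ⊞ d ⊞ d, c ⊞ c ⊞ d) ⊞ f(f(a, c, a) ⊞ f(a, d, b) ⊞ g(a) ⊞ h(b, b), g(a ⊞ d), a ⊞ b ⊞ c ⊞ d ⊞ f(a, c, b)) ⊞ f(h(a ⊞ b ⊞ c, f(b, d, a)), a ⊞ b ⊞ c ⊞ d ⊞ d, d) ⊞ g(a ⊞ b ⊞ c ⊞ c) ⊞ h(b ⊞ b ⊞ c, a ⊞ c ⊞ d ⊞ d))
Right:  g(g(b ⊞ c ⊞ a ⊞ c) ⊞ h(b ⊞ (c ⊞ b), c ⊞ d ⊞ d ⊞ a) ⊞ f(c ⊞ a, d ⊞ c ⊞ c ⊞ d, d ⊞ (c ⊞ c)) ⊞ f((c ⊞ a) ⊞ (c ⊞ b), a ⊞ a ⊞ d ⊞ b, d ⊞ d ⊞ c) ⊞ (f(h(c ⊞ b ⊞ a, f(b, d, a)), d ⊞ ((d ⊞ a) ⊞ (b ⊞ c)), d) ⊞ f(g(d ⊞ a), g(a) ⊞ h(b, b) ⊞ f(a, d, b) ⊞ f(a, c, a), c ⊞ d ⊞ f(a, c, b) ⊞ a ⊞ b)))
  Work inside:  g(b ⊞ c ⊞ a ⊞ c) ⊞ h(b ⊞ (c ⊞ b), c ⊞ d ⊞ d ⊞ a) ⊞ f(c ⊞ a, d ⊞ c ⊞ c ⊞ d, d ⊞ (c ⊞ c)) ⊞ f((c ⊞ a) ⊞ (c ⊞ b), a ⊞ a ⊞ d ⊞ b, d ⊞ d ⊞ c) ⊞ (f(h(c ⊞ b ⊞ a, f(b, d, a)), d ⊞ ((d ⊞ a) ⊞ (b ⊞ c)), d) ⊞ f(g(d ⊞ a), g(a) ⊞ h(b, b) ⊞ f(a, d, b) ⊞ f(a, c, a), c ⊞ d ⊞ f(a, c, b) ⊞ a ⊞ b))
  Flatten:  g(b ⊞ c ⊞ a ⊞ c) ⊞ h(b ⊞ (c ⊞ b), c ⊞ d ⊞ d ⊞ a) ⊞ f(c ⊞ a, d ⊞ c ⊞ c ⊞ d, d ⊞ (c ⊞ c)) ⊞ f((c ⊞ a) ⊞ (c ⊞ b), a ⊞ a ⊞ d ⊞ b, d ⊞ d ⊞ c) ⊞ f(h(c ⊞ b ⊞ a, f(b, d, a)), d ⊞ ((d ⊞ a) ⊞ (b ⊞ c)), d) ⊞ f(g(d ⊞ a), g(a) ⊞ h(b, b) ⊞ f(a, d, b) ⊞ f(a, c, a), c ⊞ d ⊞ f(a, c, b) ⊞ a ⊞ b)
  Inside:  g(b ⊞ c ⊞ a ⊞ c)  →  g(a ⊞ b ⊞ c ⊞ c)
  Simplify inside:  h(b ⊞ (c ⊞ b), c ⊞ d ⊞ d ⊞ a)  →  h(b ⊞ b ⊞ c, a ⊞ c ⊞ d ⊞ d)
  Canonicalize subterm:  f(c ⊞ a, d ⊞ c ⊞ c ⊞ d, d ⊞ (c ⊞ c))  →  f(a ⊞ c, c ⊞ c ⊞ d ⊞ d, c ⊞ c ⊞ d)
  Sort:  f(a ⊞ b ⊞ c ⊞ c, a ⊞ a ⊞ b ⊞ d, c ⊞ d ⊞ d) ⊞ f(a ⊞ c, c ⊞ c ⊞ d ⊞ d, c ⊞ c ⊞ d) ⊞ f(g(a ⊞ d), f(a, c, a) ⊞ f(a, d, b) ⊞ g(a) ⊞ h(b, b), a ⊞ b ⊞ c ⊞ d ⊞ f(a, c, b)) ⊞ f(h(a ⊞ b ⊞ c, f(b, d, a)), a ⊞ b ⊞ c ⊞ d ⊞ d, d) ⊞ g(a ⊞ b ⊞ c ⊞ c) ⊞ h(b ⊞ b ⊞ c, a ⊞ c ⊞ d ⊞ d)
  Reassemble:  g(f(a ⊞ b ⊞ c ⊞ c, a ⊞ a ⊞ b ⊞ d, c ⊞ d ⊞ d) ⊞ f(a ⊞ c, c ⊞ c ⊞ d ⊞ d, c ⊞ c ⊞ d) ⊞ f(g(a ⊞ d), f(a, c, a) ⊞ f(a, d, b) ⊞ g(a) ⊞ h(b, b), a ⊞ b ⊞ c ⊞ d ⊞ f(a, c, b)) ⊞ f(h(a ⊞ b ⊞ c, f(b, d, a)), a ⊞ b ⊞ c ⊞ d ⊞ d, d) ⊞ g(a ⊞ b ⊞ c ⊞ c) ⊞ h(b ⊞ b ⊞ c, a ⊞ c ⊞ d ⊞ d))

Answer: no — g(f(a ⊞ b ⊞ c ⊞ c, a ⊞ a ⊞ b ⊞ d, c ⊞ d ⊞ d) ⊞ f(a ⊞ c, c ⊞ c ⊞ d ⊞ d, c ⊞ c ⊞ d) ⊞ f(f(a, c, a) ⊞ f(a, d, b) ⊞ g(a) ⊞ h(b, b), g(a ⊞ d), a ⊞ b ⊞ c ⊞ d ⊞ f(a, c, b)) ⊞ f(h(a ⊞ b ⊞ c, f(b, d, a)), a ⊞ b ⊞ c ⊞ d ⊞ d, d) ⊞ g(a ⊞ b ⊞ c ⊞ c) ⊞ h(b ⊞ b ⊞ c, a ⊞ c ⊞ d ⊞ d)) vs g(f(a ⊞ b ⊞ c ⊞ c, a ⊞ a ⊞ b ⊞ d, c ⊞ d ⊞ d) ⊞ f(a ⊞ c, c ⊞ c ⊞ d ⊞ d, c ⊞ c ⊞ d) ⊞ f(g(a ⊞ d), f(a, c, a) ⊞ f(a, d, b) ⊞ g(a) ⊞ h(b, b), a ⊞ b ⊞ c ⊞ d ⊞ f(a, c, b)) ⊞ f(h(a ⊞ b ⊞ c, f(b, d, a)), a ⊞ b ⊞ c ⊞ d ⊞ d, d) ⊞ g(a ⊞ b ⊞ c ⊞ c) ⊞ h(b ⊞ b ⊞ c, a ⊞ c ⊞ d ⊞ d))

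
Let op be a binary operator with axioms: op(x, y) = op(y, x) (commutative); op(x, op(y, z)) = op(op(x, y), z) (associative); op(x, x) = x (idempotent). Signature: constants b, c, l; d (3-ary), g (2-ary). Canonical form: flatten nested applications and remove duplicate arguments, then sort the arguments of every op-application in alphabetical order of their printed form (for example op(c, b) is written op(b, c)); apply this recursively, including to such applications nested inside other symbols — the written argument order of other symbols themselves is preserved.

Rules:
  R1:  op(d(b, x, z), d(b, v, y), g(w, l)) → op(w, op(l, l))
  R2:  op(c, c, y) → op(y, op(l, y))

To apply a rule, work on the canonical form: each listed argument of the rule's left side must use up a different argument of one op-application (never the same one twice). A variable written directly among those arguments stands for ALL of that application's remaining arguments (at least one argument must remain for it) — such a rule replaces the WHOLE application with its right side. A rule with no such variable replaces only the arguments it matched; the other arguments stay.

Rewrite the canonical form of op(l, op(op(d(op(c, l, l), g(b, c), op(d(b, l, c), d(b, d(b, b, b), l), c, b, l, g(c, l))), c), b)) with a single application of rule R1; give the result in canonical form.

Answer: op(b, c, d(op(c, l), g(b, c), op(b, c, l)), l)

Derivation:
Canonical form:  op(b, c, d(op(c, l), g(b, c), op(b, c, d(b, d(b, b, b), l), d(b, l, c), g(c, l), l)), l)
Apply R1:  consuming d(b, d(b, b, b), l), d(b, l, c), g(c, l);  v := l, w := c, x := d(b, b, b), y := c, z := l
Giving:  op(b, c, d(op(c, l), g(b, c), op(b, c, l)), l)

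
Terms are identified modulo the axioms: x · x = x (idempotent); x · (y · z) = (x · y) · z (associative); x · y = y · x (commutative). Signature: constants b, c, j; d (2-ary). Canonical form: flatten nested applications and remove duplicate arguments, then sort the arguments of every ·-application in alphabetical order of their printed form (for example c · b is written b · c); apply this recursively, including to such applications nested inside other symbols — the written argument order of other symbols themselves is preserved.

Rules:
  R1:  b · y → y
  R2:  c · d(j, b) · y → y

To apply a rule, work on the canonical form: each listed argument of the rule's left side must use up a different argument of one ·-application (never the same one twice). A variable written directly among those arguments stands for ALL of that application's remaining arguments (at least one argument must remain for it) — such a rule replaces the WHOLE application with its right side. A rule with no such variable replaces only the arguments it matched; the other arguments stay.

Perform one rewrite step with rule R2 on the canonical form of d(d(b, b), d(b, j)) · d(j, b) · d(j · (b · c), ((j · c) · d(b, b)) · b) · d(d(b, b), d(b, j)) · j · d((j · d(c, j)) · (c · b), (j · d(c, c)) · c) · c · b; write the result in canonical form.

Canonical form:  b · c · d(b · c · d(c, j) · j, c · d(c, c) · j) · d(b · c · j, b · c · d(b, b) · j) · d(d(b, b), d(b, j)) · d(j, b) · j
Match R2:  consume c, d(j, b);  y := b · d(b · c · d(c, j) · j, c · d(c, c) · j) · d(b · c · j, b · c · d(b, b) · j) · d(d(b, b), d(b, j)) · j
Every leftover argument binds to the variable; the entire application is replaced.
Giving:  b · d(b · c · d(c, j) · j, c · d(c, c) · j) · d(b · c · j, b · c · d(b, b) · j) · d(d(b, b), d(b, j)) · j

Answer: b · d(b · c · d(c, j) · j, c · d(c, c) · j) · d(b · c · j, b · c · d(b, b) · j) · d(d(b, b), d(b, j)) · j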